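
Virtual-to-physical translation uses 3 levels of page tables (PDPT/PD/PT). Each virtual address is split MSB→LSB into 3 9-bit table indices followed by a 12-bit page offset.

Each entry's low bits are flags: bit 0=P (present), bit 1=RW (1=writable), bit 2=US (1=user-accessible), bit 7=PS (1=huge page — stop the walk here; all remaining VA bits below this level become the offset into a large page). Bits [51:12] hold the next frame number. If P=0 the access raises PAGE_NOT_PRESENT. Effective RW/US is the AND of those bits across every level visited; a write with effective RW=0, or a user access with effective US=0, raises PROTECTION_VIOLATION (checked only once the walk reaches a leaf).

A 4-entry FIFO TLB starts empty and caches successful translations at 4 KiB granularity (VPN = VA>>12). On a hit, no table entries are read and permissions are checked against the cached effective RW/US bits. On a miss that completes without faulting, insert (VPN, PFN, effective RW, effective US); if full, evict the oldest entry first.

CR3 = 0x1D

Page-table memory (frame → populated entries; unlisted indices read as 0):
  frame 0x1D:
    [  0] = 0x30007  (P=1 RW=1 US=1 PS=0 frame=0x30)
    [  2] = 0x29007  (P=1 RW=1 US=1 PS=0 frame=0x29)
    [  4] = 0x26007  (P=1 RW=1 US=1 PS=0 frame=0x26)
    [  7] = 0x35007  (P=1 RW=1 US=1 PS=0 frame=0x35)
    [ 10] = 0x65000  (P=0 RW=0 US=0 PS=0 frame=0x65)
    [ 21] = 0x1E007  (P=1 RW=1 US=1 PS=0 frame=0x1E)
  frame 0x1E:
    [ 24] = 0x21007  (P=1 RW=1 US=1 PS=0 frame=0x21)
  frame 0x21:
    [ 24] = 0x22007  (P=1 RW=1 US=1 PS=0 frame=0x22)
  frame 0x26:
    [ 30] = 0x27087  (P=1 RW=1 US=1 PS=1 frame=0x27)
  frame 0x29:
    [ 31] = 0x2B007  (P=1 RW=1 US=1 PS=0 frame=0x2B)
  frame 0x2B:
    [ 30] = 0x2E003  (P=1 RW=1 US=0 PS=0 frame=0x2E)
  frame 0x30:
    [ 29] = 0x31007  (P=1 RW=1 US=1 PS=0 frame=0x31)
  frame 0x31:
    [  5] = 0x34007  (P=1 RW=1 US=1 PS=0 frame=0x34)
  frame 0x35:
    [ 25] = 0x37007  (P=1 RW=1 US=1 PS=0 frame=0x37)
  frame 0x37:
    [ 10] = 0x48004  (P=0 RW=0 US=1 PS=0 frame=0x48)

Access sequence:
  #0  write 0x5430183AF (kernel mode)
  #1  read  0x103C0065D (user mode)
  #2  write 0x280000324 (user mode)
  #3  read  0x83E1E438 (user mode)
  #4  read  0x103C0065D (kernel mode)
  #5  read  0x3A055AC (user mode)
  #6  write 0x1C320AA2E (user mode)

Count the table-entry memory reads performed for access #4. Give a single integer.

Per-access translation:
#0 VA=0x5430183AF (w,kernel):
  L0: frame=0x1D idx=21 entry=0x1E007 [P=1 RW=1 US=1 PS=0]
  L1: frame=0x1E idx=24 entry=0x21007 [P=1 RW=1 US=1 PS=0]
  L2: frame=0x21 idx=24 entry=0x22007 [P=1 RW=1 US=1 PS=0]
  ⇒ phys 0x223AF  [3 reads]
#1 VA=0x103C0065D (r,user):
  L0: frame=0x1D idx=4 entry=0x26007 [P=1 RW=1 US=1 PS=0]
  L1: frame=0x26 idx=30 entry=0x27087 [P=1 RW=1 US=1 PS=1]
  ⇒ phys 0x2765D (huge @L1)  [2 reads]
#2 VA=0x280000324 (w,user):
  L0: frame=0x1D idx=10 entry=0x65000 [P=0 RW=0 US=0 PS=0]
  → PAGE_NOT_PRESENT  (1 entries read)
#3 VA=0x83E1E438 (r,user):
  L0: frame=0x1D idx=2 entry=0x29007 [P=1 RW=1 US=1 PS=0]
  L1: frame=0x29 idx=31 entry=0x2B007 [P=1 RW=1 US=1 PS=0]
  L2: frame=0x2B idx=30 entry=0x2E003 [P=1 RW=1 US=0 PS=0]
  → PROTECTION_VIOLATION  (3 entries read)
#4 VA=0x103C0065D (r,kernel):
  TLB hit vpn=0x103C00 → PA=0x2765D
#5 VA=0x3A055AC (r,user):
  L0: frame=0x1D idx=0 entry=0x30007 [P=1 RW=1 US=1 PS=0]
  L1: frame=0x30 idx=29 entry=0x31007 [P=1 RW=1 US=1 PS=0]
  L2: frame=0x31 idx=5 entry=0x34007 [P=1 RW=1 US=1 PS=0]
  ⇒ phys 0x345AC  [3 reads]
#6 VA=0x1C320AA2E (w,user):
  L0: frame=0x1D idx=7 entry=0x35007 [P=1 RW=1 US=1 PS=0]
  L1: frame=0x35 idx=25 entry=0x37007 [P=1 RW=1 US=1 PS=0]
  L2: frame=0x37 idx=10 entry=0x48004 [P=0 RW=0 US=1 PS=0]
  → PAGE_NOT_PRESENT  (3 entries read)

Entries read for #4: 0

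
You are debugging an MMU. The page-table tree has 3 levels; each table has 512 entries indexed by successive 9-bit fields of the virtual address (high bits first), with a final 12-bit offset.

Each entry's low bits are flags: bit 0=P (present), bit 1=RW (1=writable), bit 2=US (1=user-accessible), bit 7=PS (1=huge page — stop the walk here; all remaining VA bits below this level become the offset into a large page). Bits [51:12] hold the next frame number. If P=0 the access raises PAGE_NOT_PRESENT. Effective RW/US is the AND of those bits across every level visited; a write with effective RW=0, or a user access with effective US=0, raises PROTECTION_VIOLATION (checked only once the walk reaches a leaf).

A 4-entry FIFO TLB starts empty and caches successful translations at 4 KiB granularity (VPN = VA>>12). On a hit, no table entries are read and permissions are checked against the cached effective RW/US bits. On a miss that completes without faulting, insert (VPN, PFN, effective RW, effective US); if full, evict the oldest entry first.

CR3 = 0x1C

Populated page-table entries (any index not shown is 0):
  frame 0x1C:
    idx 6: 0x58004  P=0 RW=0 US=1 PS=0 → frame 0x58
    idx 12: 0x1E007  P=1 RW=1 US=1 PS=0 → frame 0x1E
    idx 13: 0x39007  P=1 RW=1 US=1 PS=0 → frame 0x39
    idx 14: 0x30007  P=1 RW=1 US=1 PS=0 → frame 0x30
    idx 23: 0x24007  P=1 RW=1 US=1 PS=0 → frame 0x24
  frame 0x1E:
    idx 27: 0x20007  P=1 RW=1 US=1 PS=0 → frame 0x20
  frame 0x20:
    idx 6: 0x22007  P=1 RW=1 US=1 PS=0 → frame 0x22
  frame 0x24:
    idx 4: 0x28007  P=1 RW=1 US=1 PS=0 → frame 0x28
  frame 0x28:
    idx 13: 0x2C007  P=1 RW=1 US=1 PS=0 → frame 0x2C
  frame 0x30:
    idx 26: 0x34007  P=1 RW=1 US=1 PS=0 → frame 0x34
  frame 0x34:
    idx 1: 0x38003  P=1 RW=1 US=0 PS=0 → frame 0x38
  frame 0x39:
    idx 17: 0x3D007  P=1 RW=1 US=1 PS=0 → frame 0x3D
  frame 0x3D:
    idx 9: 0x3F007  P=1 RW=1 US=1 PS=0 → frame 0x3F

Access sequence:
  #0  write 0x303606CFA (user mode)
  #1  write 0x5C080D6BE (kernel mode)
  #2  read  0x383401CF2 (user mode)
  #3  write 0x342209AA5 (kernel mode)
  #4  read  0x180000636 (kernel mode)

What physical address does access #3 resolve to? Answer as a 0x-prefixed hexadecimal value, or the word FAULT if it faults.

Trace:
#0 VA=0x303606CFA (w,user):
  L0: frame=0x1C idx=12 entry=0x1E007 [P=1 RW=1 US=1 PS=0]
  L1: frame=0x1E idx=27 entry=0x20007 [P=1 RW=1 US=1 PS=0]
  L2: frame=0x20 idx=6 entry=0x22007 [P=1 RW=1 US=1 PS=0]
  ⇒ phys 0x22CFA  [3 reads]
#1 VA=0x5C080D6BE (w,kernel):
  L0: frame=0x1C idx=23 entry=0x24007 [P=1 RW=1 US=1 PS=0]
  L1: frame=0x24 idx=4 entry=0x28007 [P=1 RW=1 US=1 PS=0]
  L2: frame=0x28 idx=13 entry=0x2C007 [P=1 RW=1 US=1 PS=0]
  ⇒ phys 0x2C6BE  [3 reads]
#2 VA=0x383401CF2 (r,user):
  L0: frame=0x1C idx=14 entry=0x30007 [P=1 RW=1 US=1 PS=0]
  L1: frame=0x30 idx=26 entry=0x34007 [P=1 RW=1 US=1 PS=0]
  L2: frame=0x34 idx=1 entry=0x38003 [P=1 RW=1 US=0 PS=0]
  ✗ PROTECTION_VIOLATION  [3 reads]
#3 VA=0x342209AA5 (w,kernel):
  L0: frame=0x1C idx=13 entry=0x39007 [P=1 RW=1 US=1 PS=0]
  L1: frame=0x39 idx=17 entry=0x3D007 [P=1 RW=1 US=1 PS=0]
  L2: frame=0x3D idx=9 entry=0x3F007 [P=1 RW=1 US=1 PS=0]
  ⇒ phys 0x3FAA5  [3 reads]
#4 VA=0x180000636 (r,kernel):
  L0: frame=0x1C idx=6 entry=0x58004 [P=0 RW=0 US=1 PS=0]
  ✗ PAGE_NOT_PRESENT  [1 reads]

Access #3 PA: 0x3FAA5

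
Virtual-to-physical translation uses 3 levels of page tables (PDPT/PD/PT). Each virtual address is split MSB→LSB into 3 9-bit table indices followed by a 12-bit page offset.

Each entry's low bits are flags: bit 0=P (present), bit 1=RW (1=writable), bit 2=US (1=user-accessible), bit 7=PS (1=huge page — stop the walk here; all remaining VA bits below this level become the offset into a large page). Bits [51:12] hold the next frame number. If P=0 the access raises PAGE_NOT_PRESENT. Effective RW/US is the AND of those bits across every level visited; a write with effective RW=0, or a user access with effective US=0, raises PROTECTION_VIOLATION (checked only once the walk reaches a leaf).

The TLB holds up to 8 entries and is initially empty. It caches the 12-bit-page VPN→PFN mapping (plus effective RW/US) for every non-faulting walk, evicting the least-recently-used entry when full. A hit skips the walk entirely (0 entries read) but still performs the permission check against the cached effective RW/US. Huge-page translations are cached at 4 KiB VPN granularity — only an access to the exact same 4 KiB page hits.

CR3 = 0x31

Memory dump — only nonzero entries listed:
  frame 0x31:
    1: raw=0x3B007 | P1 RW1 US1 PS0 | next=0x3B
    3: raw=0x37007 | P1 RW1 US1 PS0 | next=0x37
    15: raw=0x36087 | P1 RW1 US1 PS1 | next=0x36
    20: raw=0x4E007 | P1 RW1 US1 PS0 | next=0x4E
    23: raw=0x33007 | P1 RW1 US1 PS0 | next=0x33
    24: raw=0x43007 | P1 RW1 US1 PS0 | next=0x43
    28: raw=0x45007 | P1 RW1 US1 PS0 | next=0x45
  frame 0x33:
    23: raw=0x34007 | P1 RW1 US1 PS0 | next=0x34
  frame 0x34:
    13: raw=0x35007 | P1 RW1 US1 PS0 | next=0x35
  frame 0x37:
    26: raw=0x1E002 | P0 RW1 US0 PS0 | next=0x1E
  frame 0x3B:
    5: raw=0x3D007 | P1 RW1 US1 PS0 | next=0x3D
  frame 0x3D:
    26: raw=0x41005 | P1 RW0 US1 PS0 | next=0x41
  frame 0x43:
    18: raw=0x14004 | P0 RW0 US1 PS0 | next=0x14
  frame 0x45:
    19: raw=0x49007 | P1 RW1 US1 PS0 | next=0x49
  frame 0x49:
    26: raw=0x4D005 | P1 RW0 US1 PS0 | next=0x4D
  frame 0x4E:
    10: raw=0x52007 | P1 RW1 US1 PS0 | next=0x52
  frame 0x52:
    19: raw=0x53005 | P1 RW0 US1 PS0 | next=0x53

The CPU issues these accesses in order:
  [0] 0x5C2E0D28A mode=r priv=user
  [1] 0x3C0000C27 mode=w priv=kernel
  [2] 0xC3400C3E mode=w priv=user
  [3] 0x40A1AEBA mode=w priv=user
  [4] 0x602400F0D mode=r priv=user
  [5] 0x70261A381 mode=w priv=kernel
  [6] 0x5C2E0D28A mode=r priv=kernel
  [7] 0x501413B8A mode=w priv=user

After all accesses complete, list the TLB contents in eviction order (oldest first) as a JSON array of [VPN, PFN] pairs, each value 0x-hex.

Per-access translation:
#0 VA=0x5C2E0D28A (r,user):
  lvl0: tbl 0x31, slot 23 ⇒ 0x33007 (P1/RW1/US1/PS0)
  lvl1: tbl 0x33, slot 23 ⇒ 0x34007 (P1/RW1/US1/PS0)
  lvl2: tbl 0x34, slot 13 ⇒ 0x35007 (P1/RW1/US1/PS0)
  ⇒ phys 0x3528A  [3 reads]
#1 VA=0x3C0000C27 (w,kernel):
  lvl0: tbl 0x31, slot 15 ⇒ 0x36087 (P1/RW1/US1/PS1)
  ⇒ phys 0x36C27 (huge @L0)  [1 reads]
#2 VA=0xC3400C3E (w,user):
  lvl0: tbl 0x31, slot 3 ⇒ 0x37007 (P1/RW1/US1/PS0)
  lvl1: tbl 0x37, slot 26 ⇒ 0x1E002 (P0/RW1/US0/PS0)
  ✗ PAGE_NOT_PRESENT  [2 reads]
#3 VA=0x40A1AEBA (w,user):
  lvl0: tbl 0x31, slot 1 ⇒ 0x3B007 (P1/RW1/US1/PS0)
  lvl1: tbl 0x3B, slot 5 ⇒ 0x3D007 (P1/RW1/US1/PS0)
  lvl2: tbl 0x3D, slot 26 ⇒ 0x41005 (P1/RW0/US1/PS0)
  ✗ PROTECTION_VIOLATION  [3 reads]
#4 VA=0x602400F0D (r,user):
  lvl0: tbl 0x31, slot 24 ⇒ 0x43007 (P1/RW1/US1/PS0)
  lvl1: tbl 0x43, slot 18 ⇒ 0x14004 (P0/RW0/US1/PS0)
  ✗ PAGE_NOT_PRESENT  [2 reads]
#5 VA=0x70261A381 (w,kernel):
  lvl0: tbl 0x31, slot 28 ⇒ 0x45007 (P1/RW1/US1/PS0)
  lvl1: tbl 0x45, slot 19 ⇒ 0x49007 (P1/RW1/US1/PS0)
  lvl2: tbl 0x49, slot 26 ⇒ 0x4D005 (P1/RW0/US1/PS0)
  ✗ PROTECTION_VIOLATION  [3 reads]
#6 VA=0x5C2E0D28A (r,kernel):
  TLB hit vpn=0x5C2E0D → PA=0x3528A
#7 VA=0x501413B8A (w,user):
  lvl0: tbl 0x31, slot 20 ⇒ 0x4E007 (P1/RW1/US1/PS0)
  lvl1: tbl 0x4E, slot 10 ⇒ 0x52007 (P1/RW1/US1/PS0)
  lvl2: tbl 0x52, slot 19 ⇒ 0x53005 (P1/RW0/US1/PS0)
  ✗ PROTECTION_VIOLATION  [3 reads]

TLB: [["0x3C0000", "0x36"], ["0x5C2E0D", "0x35"]]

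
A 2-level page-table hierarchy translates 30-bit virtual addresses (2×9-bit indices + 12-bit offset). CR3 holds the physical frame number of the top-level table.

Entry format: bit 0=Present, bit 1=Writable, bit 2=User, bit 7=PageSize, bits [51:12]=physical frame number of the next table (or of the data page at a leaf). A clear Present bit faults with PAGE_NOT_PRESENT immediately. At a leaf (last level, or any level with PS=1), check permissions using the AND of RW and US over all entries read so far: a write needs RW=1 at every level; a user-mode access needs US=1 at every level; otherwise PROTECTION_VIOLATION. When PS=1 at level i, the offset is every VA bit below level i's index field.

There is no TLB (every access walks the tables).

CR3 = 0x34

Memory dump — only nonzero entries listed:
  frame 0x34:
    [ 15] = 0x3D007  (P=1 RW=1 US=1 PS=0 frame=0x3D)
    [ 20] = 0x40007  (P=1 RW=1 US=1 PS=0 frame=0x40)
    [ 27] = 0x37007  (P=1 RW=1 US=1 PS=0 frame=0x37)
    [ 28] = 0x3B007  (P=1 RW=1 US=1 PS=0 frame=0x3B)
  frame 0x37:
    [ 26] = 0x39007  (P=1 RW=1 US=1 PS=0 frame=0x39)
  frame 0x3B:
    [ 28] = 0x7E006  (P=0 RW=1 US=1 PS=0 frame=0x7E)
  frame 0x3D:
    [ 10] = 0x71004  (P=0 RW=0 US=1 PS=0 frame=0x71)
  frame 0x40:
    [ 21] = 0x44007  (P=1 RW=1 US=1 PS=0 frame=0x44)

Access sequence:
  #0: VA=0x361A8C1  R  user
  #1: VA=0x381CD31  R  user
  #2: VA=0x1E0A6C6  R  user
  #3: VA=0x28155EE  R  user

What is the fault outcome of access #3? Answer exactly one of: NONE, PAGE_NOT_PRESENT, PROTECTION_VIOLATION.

Per-access translation:
#0 VA=0x361A8C1 (r,user):
  [0] read 0x34 idx=27: raw=0x37007 flags P=1 W=1 U=1 S=0
  [1] read 0x37 idx=26: raw=0x39007 flags P=1 W=1 U=1 S=0
  ⇒ phys 0x398C1  [2 reads]
#1 VA=0x381CD31 (r,user):
  [0] read 0x34 idx=28: raw=0x3B007 flags P=1 W=1 U=1 S=0
  [1] read 0x3B idx=28: raw=0x7E006 flags P=0 W=1 U=1 S=0
  ✗ PAGE_NOT_PRESENT  [2 reads]
#2 VA=0x1E0A6C6 (r,user):
  [0] read 0x34 idx=15: raw=0x3D007 flags P=1 W=1 U=1 S=0
  [1] read 0x3D idx=10: raw=0x71004 flags P=0 W=0 U=1 S=0
  ✗ PAGE_NOT_PRESENT  [2 reads]
#3 VA=0x28155EE (r,user):
  [0] read 0x34 idx=20: raw=0x40007 flags P=1 W=1 U=1 S=0
  [1] read 0x40 idx=21: raw=0x44007 flags P=1 W=1 U=1 S=0
  ⇒ phys 0x445EE  [2 reads]

Access #3 fault: NONE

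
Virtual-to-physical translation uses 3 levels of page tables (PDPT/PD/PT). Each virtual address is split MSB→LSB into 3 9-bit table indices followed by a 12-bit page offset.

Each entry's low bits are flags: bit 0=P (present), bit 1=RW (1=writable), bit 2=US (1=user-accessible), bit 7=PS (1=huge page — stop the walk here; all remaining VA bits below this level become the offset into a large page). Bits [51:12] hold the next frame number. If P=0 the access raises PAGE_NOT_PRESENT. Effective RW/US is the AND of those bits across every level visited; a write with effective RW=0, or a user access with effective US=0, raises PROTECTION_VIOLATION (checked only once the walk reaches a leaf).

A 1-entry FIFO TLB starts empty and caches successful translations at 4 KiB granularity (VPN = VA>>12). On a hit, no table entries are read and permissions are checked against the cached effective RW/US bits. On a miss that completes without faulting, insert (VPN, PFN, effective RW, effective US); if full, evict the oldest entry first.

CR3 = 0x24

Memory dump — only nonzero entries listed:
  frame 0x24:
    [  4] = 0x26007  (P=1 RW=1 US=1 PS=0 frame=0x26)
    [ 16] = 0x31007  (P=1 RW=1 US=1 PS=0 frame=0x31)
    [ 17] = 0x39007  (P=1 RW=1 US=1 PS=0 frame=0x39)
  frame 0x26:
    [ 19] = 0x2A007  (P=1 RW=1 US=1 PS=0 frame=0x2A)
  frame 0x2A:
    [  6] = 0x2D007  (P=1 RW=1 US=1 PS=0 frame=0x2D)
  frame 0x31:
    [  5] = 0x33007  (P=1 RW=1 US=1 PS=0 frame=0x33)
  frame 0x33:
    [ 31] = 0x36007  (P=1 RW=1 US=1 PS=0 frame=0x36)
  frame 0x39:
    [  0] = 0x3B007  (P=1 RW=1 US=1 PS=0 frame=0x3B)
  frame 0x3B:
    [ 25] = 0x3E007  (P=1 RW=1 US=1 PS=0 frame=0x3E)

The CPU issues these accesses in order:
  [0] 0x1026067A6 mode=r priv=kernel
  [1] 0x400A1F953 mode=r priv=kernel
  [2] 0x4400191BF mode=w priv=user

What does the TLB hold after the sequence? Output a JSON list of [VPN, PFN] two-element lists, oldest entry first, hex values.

Trace:
#0 VA=0x1026067A6 (r,kernel):
  [0] read 0x24 idx=4: raw=0x26007 flags P=1 W=1 U=1 S=0
  [1] read 0x26 idx=19: raw=0x2A007 flags P=1 W=1 U=1 S=0
  [2] read 0x2A idx=6: raw=0x2D007 flags P=1 W=1 U=1 S=0
  ⇒ phys 0x2D7A6  [3 reads]
#1 VA=0x400A1F953 (r,kernel):
  [0] read 0x24 idx=16: raw=0x31007 flags P=1 W=1 U=1 S=0
  [1] read 0x31 idx=5: raw=0x33007 flags P=1 W=1 U=1 S=0
  [2] read 0x33 idx=31: raw=0x36007 flags P=1 W=1 U=1 S=0
  ⇒ phys 0x36953  [3 reads]
#2 VA=0x4400191BF (w,user):
  [0] read 0x24 idx=17: raw=0x39007 flags P=1 W=1 U=1 S=0
  [1] read 0x39 idx=0: raw=0x3B007 flags P=1 W=1 U=1 S=0
  [2] read 0x3B idx=25: raw=0x3E007 flags P=1 W=1 U=1 S=0
  ⇒ phys 0x3E1BF  [3 reads]

TLB: [["0x440019", "0x3E"]]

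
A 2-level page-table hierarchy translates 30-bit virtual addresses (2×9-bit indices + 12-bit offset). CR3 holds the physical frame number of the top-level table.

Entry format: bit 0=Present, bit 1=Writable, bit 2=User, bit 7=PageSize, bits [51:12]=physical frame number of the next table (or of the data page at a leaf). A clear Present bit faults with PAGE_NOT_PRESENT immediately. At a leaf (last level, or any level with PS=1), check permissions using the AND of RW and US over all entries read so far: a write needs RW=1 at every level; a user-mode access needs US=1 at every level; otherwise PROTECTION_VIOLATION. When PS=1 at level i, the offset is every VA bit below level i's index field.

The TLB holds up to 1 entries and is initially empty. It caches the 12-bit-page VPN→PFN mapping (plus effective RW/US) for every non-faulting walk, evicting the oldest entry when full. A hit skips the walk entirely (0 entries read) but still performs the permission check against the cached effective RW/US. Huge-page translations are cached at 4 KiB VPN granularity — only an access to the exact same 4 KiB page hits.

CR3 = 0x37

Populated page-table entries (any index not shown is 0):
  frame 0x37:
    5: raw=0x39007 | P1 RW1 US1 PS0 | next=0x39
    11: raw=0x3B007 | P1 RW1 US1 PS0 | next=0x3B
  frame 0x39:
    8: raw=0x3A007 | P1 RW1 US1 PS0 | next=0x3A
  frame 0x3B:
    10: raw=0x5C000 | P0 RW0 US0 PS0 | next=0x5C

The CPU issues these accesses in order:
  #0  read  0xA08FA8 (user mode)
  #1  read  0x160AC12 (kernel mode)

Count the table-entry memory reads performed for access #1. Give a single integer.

Trace:
#0 VA=0xA08FA8 (r,user):
  [0] read 0x37 idx=5: raw=0x39007 flags P=1 W=1 U=1 S=0
  [1] read 0x39 idx=8: raw=0x3A007 flags P=1 W=1 U=1 S=0
  → PA=0x3AFA8  (2 entries read)
#1 VA=0x160AC12 (r,kernel):
  [0] read 0x37 idx=11: raw=0x3B007 flags P=1 W=1 U=1 S=0
  [1] read 0x3B idx=10: raw=0x5C000 flags P=0 W=0 U=0 S=0
  → PAGE_NOT_PRESENT  (2 entries read)

Entries read for #1: 2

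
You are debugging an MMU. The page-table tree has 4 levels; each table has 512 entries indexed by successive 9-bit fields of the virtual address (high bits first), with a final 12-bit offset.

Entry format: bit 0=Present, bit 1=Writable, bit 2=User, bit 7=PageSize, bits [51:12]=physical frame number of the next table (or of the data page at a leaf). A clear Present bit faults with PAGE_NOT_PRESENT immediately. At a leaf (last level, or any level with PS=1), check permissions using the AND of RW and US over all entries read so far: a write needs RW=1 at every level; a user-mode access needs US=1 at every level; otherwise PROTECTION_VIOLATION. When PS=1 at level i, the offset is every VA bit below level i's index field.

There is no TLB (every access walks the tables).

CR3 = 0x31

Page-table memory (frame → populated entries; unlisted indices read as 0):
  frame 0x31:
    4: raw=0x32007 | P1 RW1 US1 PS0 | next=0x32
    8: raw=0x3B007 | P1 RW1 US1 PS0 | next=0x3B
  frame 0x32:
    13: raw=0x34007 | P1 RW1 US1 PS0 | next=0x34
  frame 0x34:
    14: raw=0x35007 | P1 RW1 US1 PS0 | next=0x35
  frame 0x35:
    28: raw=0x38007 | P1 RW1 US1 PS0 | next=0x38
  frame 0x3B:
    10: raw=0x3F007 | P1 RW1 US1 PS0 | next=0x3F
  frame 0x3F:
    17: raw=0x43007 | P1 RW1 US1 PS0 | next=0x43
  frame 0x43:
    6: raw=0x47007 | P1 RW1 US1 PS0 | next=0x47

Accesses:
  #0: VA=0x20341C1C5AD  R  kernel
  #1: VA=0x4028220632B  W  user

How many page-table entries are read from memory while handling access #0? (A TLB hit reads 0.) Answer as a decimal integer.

Per-access translation:
#0 VA=0x20341C1C5AD (r,kernel):
  L0 @0x31[4] → 0x32007  P=1,RW=1,US=1,PS=0
  L1 @0x32[13] → 0x34007  P=1,RW=1,US=1,PS=0
  L2 @0x34[14] → 0x35007  P=1,RW=1,US=1,PS=0
  L3 @0x35[28] → 0x38007  P=1,RW=1,US=1,PS=0
  ⇒ phys 0x385AD  [4 reads]
#1 VA=0x4028220632B (w,user):
  L0 @0x31[8] → 0x3B007  P=1,RW=1,US=1,PS=0
  L1 @0x3B[10] → 0x3F007  P=1,RW=1,US=1,PS=0
  L2 @0x3F[17] → 0x43007  P=1,RW=1,US=1,PS=0
  L3 @0x43[6] → 0x47007  P=1,RW=1,US=1,PS=0
  ⇒ phys 0x4732B  [4 reads]

Entries read for #0: 4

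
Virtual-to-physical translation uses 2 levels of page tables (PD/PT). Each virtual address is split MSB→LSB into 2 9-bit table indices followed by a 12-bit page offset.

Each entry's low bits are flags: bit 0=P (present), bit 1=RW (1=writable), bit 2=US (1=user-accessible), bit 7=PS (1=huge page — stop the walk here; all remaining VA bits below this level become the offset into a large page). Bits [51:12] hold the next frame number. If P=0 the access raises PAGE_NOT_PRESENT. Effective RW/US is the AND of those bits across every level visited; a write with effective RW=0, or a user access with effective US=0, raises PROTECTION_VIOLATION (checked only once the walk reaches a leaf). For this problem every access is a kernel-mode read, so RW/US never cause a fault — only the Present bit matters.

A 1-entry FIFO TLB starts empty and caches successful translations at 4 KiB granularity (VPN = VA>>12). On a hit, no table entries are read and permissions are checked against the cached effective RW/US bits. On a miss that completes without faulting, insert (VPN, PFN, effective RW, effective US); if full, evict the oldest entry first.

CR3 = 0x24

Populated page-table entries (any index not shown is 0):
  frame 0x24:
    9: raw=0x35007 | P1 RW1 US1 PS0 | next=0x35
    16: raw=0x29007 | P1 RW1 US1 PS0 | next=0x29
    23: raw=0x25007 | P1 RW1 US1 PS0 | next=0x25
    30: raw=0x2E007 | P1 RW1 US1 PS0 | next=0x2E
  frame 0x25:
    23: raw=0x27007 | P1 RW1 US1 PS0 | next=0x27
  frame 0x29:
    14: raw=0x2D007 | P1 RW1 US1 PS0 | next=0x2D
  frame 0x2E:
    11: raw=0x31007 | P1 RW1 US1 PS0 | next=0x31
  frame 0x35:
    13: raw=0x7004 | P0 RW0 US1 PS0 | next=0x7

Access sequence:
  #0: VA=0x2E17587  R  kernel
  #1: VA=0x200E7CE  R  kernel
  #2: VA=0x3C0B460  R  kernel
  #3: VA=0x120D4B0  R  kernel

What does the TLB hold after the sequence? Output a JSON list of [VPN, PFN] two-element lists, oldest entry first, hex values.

Walk each access:
#0 VA=0x2E17587 (r,kernel):
  [0] read 0x24 idx=23: raw=0x25007 flags P=1 W=1 U=1 S=0
  [1] read 0x25 idx=23: raw=0x27007 flags P=1 W=1 U=1 S=0
  ✓ 0x27587  — 2 lookups
#1 VA=0x200E7CE (r,kernel):
  [0] read 0x24 idx=16: raw=0x29007 flags P=1 W=1 U=1 S=0
  [1] read 0x29 idx=14: raw=0x2D007 flags P=1 W=1 U=1 S=0
  ✓ 0x2D7CE  — 2 lookups
#2 VA=0x3C0B460 (r,kernel):
  [0] read 0x24 idx=30: raw=0x2E007 flags P=1 W=1 U=1 S=0
  [1] read 0x2E idx=11: raw=0x31007 flags P=1 W=1 U=1 S=0
  ✓ 0x31460  — 2 lookups
#3 VA=0x120D4B0 (r,kernel):
  [0] read 0x24 idx=9: raw=0x35007 flags P=1 W=1 U=1 S=0
  [1] read 0x35 idx=13: raw=0x7004 flags P=0 W=0 U=1 S=0
  → PAGE_NOT_PRESENT  (2 entries read)

TLB: [["0x3C0B", "0x31"]]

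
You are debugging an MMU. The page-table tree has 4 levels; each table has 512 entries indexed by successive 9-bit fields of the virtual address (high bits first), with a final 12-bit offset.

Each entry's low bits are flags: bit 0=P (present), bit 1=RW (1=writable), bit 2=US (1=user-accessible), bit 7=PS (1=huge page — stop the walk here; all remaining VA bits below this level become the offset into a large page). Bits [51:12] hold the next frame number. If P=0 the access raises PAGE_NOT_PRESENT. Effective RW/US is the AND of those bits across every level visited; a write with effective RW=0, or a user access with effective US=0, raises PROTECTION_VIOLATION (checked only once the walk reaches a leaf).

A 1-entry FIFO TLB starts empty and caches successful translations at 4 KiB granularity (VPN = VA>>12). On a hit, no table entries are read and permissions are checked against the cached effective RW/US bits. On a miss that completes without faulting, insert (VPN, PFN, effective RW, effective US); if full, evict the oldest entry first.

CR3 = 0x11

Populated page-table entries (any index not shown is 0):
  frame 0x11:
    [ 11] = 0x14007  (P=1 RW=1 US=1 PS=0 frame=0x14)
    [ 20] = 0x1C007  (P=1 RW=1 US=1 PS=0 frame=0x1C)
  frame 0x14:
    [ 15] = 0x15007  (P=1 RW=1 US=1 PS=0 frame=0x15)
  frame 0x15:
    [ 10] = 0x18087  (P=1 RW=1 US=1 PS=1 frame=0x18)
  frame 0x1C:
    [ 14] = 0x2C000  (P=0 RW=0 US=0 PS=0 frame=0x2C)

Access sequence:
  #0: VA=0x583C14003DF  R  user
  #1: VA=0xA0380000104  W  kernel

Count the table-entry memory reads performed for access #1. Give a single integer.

Per-access translation:
#0 VA=0x583C14003DF (r,user):
  lvl0: tbl 0x11, slot 11 ⇒ 0x14007 (P1/RW1/US1/PS0)
  lvl1: tbl 0x14, slot 15 ⇒ 0x15007 (P1/RW1/US1/PS0)
  lvl2: tbl 0x15, slot 10 ⇒ 0x18087 (P1/RW1/US1/PS1)
  ✓ 0x183DF (huge @L2)  — 3 lookups
#1 VA=0xA0380000104 (w,kernel):
  lvl0: tbl 0x11, slot 20 ⇒ 0x1C007 (P1/RW1/US1/PS0)
  lvl1: tbl 0x1C, slot 14 ⇒ 0x2C000 (P0/RW0/US0/PS0)
  ⇒ fault: PAGE_NOT_PRESENT  — 2 lookups

Entries read for #1: 2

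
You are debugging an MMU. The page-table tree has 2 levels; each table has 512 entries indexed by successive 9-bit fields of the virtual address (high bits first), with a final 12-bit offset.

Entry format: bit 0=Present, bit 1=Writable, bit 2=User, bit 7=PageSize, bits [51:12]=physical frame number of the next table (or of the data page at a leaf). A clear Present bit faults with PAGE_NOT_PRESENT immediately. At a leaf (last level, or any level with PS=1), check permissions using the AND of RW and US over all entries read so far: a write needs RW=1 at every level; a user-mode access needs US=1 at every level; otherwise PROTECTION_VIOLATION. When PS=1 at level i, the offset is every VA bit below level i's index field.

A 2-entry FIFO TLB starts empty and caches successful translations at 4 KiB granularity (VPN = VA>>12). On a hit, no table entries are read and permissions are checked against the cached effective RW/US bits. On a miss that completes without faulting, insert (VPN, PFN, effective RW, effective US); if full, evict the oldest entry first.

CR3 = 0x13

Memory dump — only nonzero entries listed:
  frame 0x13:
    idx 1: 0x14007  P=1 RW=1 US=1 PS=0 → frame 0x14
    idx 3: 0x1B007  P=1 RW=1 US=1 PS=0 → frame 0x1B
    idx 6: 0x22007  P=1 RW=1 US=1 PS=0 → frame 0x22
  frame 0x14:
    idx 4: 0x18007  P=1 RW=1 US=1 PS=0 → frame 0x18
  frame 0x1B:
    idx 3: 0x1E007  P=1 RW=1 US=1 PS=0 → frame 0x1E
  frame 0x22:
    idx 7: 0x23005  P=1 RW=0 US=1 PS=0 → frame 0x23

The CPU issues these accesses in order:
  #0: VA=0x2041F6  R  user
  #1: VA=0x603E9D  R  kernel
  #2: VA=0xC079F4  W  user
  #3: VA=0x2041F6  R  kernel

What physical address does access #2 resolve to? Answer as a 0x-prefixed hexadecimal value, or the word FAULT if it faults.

Trace:
#0 VA=0x2041F6 (r,user):
  [0] read 0x13 idx=1: raw=0x14007 flags P=1 W=1 U=1 S=0
  [1] read 0x14 idx=4: raw=0x18007 flags P=1 W=1 U=1 S=0
  ⇒ phys 0x181F6  [2 reads]
#1 VA=0x603E9D (r,kernel):
  [0] read 0x13 idx=3: raw=0x1B007 flags P=1 W=1 U=1 S=0
  [1] read 0x1B idx=3: raw=0x1E007 flags P=1 W=1 U=1 S=0
  ⇒ phys 0x1EE9D  [2 reads]
#2 VA=0xC079F4 (w,user):
  [0] read 0x13 idx=6: raw=0x22007 flags P=1 W=1 U=1 S=0
  [1] read 0x22 idx=7: raw=0x23005 flags P=1 W=0 U=1 S=0
  ⇒ fault: PROTECTION_VIOLATION  — 2 lookups
#3 VA=0x2041F6 (r,kernel):
  TLB hit vpn=0x204 → PA=0x181F6

Access #2 PA: FAULT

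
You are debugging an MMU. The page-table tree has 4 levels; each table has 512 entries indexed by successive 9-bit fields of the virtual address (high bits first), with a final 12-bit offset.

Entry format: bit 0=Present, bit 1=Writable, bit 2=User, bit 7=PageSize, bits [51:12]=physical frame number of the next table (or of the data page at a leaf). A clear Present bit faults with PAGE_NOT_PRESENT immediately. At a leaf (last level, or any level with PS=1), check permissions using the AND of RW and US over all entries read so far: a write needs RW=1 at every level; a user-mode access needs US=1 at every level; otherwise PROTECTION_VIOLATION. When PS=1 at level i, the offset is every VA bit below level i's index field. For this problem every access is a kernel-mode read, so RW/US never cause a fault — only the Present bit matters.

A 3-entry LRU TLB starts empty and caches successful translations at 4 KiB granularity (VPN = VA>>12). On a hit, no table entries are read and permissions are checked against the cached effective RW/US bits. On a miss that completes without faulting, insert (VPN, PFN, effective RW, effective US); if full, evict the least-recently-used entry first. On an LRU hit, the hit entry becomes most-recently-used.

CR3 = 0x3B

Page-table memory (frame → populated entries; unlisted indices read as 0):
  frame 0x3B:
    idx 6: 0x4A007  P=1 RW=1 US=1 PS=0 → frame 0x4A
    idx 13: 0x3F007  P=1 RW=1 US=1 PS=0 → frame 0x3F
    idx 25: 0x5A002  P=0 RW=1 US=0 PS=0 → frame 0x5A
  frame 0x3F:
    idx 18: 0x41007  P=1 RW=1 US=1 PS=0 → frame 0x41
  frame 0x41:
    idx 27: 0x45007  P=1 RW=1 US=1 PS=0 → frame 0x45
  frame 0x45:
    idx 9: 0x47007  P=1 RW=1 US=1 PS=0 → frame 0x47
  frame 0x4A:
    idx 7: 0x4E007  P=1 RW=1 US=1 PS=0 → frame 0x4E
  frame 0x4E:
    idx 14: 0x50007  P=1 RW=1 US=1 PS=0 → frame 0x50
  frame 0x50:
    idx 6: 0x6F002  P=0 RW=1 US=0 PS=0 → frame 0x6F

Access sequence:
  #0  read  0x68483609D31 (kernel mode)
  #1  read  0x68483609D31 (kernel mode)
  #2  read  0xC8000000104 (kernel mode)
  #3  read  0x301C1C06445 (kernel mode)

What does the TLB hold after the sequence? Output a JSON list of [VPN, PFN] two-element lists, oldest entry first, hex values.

Trace:
#0 VA=0x68483609D31 (r,kernel):
  lvl0: tbl 0x3B, slot 13 ⇒ 0x3F007 (P1/RW1/US1/PS0)
  lvl1: tbl 0x3F, slot 18 ⇒ 0x41007 (P1/RW1/US1/PS0)
  lvl2: tbl 0x41, slot 27 ⇒ 0x45007 (P1/RW1/US1/PS0)
  lvl3: tbl 0x45, slot 9 ⇒ 0x47007 (P1/RW1/US1/PS0)
  ✓ 0x47D31  — 4 lookups
#1 VA=0x68483609D31 (r,kernel):
  TLB hit vpn=0x68483609 → PA=0x47D31
#2 VA=0xC8000000104 (r,kernel):
  lvl0: tbl 0x3B, slot 25 ⇒ 0x5A002 (P0/RW1/US0/PS0)
  → PAGE_NOT_PRESENT  (1 entries read)
#3 VA=0x301C1C06445 (r,kernel):
  lvl0: tbl 0x3B, slot 6 ⇒ 0x4A007 (P1/RW1/US1/PS0)
  lvl1: tbl 0x4A, slot 7 ⇒ 0x4E007 (P1/RW1/US1/PS0)
  lvl2: tbl 0x4E, slot 14 ⇒ 0x50007 (P1/RW1/US1/PS0)
  lvl3: tbl 0x50, slot 6 ⇒ 0x6F002 (P0/RW1/US0/PS0)
  → PAGE_NOT_PRESENT  (4 entries read)

TLB: [["0x68483609", "0x47"]]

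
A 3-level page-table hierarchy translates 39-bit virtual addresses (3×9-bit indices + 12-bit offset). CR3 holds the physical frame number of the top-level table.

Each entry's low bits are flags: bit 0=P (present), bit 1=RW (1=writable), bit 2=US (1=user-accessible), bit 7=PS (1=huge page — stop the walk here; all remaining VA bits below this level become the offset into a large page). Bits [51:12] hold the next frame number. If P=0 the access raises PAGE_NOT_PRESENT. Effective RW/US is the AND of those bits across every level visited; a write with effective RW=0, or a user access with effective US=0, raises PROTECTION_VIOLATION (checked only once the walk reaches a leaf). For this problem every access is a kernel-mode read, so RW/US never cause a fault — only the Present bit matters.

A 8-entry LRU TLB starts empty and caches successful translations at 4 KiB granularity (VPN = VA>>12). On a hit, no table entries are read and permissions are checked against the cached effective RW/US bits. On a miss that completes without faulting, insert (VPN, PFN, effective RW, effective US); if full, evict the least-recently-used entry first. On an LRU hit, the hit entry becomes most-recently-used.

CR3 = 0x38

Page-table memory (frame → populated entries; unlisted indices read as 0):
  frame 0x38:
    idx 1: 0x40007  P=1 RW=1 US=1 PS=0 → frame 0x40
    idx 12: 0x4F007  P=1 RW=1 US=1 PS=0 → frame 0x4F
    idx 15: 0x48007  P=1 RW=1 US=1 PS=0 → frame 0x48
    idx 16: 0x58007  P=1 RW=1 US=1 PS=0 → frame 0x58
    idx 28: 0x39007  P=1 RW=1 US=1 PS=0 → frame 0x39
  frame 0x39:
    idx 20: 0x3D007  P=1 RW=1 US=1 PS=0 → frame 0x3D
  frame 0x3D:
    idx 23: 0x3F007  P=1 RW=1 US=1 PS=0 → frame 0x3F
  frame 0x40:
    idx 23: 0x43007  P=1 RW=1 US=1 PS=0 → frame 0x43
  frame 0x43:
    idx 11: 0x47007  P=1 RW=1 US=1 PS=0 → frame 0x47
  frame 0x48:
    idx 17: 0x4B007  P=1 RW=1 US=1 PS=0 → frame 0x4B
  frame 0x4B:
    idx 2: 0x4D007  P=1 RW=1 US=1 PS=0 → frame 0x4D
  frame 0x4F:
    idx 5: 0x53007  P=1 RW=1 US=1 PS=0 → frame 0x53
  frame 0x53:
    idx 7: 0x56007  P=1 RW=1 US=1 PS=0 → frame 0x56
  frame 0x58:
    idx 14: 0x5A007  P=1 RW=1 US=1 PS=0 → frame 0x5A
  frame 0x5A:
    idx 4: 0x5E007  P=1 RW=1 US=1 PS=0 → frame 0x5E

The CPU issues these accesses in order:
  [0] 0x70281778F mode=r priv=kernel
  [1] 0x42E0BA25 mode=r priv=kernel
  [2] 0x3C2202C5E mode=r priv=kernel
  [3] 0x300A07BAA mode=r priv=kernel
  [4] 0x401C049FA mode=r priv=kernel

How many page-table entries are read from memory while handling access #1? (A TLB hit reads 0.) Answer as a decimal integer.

Per-access translation:
#0 VA=0x70281778F (r,kernel):
  [0] read 0x38 idx=28: raw=0x39007 flags P=1 W=1 U=1 S=0
  [1] read 0x39 idx=20: raw=0x3D007 flags P=1 W=1 U=1 S=0
  [2] read 0x3D idx=23: raw=0x3F007 flags P=1 W=1 U=1 S=0
  ⇒ phys 0x3F78F  [3 reads]
#1 VA=0x42E0BA25 (r,kernel):
  [0] read 0x38 idx=1: raw=0x40007 flags P=1 W=1 U=1 S=0
  [1] read 0x40 idx=23: raw=0x43007 flags P=1 W=1 U=1 S=0
  [2] read 0x43 idx=11: raw=0x47007 flags P=1 W=1 U=1 S=0
  ⇒ phys 0x47A25  [3 reads]
#2 VA=0x3C2202C5E (r,kernel):
  [0] read 0x38 idx=15: raw=0x48007 flags P=1 W=1 U=1 S=0
  [1] read 0x48 idx=17: raw=0x4B007 flags P=1 W=1 U=1 S=0
  [2] read 0x4B idx=2: raw=0x4D007 flags P=1 W=1 U=1 S=0
  ⇒ phys 0x4DC5E  [3 reads]
#3 VA=0x300A07BAA (r,kernel):
  [0] read 0x38 idx=12: raw=0x4F007 flags P=1 W=1 U=1 S=0
  [1] read 0x4F idx=5: raw=0x53007 flags P=1 W=1 U=1 S=0
  [2] read 0x53 idx=7: raw=0x56007 flags P=1 W=1 U=1 S=0
  ⇒ phys 0x56BAA  [3 reads]
#4 VA=0x401C049FA (r,kernel):
  [0] read 0x38 idx=16: raw=0x58007 flags P=1 W=1 U=1 S=0
  [1] read 0x58 idx=14: raw=0x5A007 flags P=1 W=1 U=1 S=0
  [2] read 0x5A idx=4: raw=0x5E007 flags P=1 W=1 U=1 S=0
  ⇒ phys 0x5E9FA  [3 reads]

Entries read for #1: 3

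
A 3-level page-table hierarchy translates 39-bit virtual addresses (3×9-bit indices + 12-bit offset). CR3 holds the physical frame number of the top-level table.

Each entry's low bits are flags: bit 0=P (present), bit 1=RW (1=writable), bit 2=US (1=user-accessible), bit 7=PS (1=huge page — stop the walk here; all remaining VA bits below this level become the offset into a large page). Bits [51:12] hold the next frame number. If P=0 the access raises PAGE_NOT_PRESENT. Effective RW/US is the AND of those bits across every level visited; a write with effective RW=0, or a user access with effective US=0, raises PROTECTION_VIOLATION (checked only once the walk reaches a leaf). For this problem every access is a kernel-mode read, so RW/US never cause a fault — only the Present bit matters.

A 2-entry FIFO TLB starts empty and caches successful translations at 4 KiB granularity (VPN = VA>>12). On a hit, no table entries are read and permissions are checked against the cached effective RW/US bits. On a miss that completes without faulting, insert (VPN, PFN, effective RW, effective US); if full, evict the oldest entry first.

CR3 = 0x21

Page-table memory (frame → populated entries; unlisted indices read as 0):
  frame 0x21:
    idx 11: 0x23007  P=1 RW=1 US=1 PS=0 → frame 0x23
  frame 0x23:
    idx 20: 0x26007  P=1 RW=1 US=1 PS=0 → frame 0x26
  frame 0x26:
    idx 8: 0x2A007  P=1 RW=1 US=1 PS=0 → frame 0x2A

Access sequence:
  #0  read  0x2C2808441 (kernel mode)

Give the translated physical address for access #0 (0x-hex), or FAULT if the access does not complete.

Trace:
#0 VA=0x2C2808441 (r,kernel):
  lvl0: tbl 0x21, slot 11 ⇒ 0x23007 (P1/RW1/US1/PS0)
  lvl1: tbl 0x23, slot 20 ⇒ 0x26007 (P1/RW1/US1/PS0)
  lvl2: tbl 0x26, slot 8 ⇒ 0x2A007 (P1/RW1/US1/PS0)
  ⇒ phys 0x2A441  [3 reads]

Access #0 PA: 0x2A441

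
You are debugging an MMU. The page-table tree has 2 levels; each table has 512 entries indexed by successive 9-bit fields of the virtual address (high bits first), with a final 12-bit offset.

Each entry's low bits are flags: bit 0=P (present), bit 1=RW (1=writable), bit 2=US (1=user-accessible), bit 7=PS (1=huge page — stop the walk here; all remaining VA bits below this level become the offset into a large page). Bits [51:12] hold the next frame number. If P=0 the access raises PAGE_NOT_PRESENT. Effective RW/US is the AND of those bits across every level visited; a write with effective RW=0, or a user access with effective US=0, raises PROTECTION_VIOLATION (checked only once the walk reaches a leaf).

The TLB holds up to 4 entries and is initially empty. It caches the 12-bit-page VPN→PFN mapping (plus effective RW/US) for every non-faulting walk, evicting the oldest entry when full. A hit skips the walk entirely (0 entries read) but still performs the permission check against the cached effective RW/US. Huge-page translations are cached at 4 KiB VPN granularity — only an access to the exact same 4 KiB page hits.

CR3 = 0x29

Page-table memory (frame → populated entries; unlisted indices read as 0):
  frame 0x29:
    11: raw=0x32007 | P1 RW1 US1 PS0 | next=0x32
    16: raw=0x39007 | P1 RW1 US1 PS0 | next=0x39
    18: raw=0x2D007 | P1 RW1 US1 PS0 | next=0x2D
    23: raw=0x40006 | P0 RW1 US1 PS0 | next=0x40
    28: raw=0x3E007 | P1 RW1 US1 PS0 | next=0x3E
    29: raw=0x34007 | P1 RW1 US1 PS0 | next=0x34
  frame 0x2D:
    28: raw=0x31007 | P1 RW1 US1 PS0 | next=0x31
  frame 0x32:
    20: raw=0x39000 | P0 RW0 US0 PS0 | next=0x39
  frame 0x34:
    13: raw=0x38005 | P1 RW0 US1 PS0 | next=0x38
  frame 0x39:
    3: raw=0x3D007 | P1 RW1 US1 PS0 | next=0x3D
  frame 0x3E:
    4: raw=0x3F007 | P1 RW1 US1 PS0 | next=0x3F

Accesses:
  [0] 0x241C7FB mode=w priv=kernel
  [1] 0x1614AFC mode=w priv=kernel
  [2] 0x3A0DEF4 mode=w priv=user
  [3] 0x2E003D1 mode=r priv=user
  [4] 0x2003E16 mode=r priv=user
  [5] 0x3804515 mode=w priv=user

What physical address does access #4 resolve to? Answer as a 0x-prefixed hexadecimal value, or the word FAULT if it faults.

Trace:
#0 VA=0x241C7FB (w,kernel):
  L0: frame=0x29 idx=18 entry=0x2D007 [P=1 RW=1 US=1 PS=0]
  L1: frame=0x2D idx=28 entry=0x31007 [P=1 RW=1 US=1 PS=0]
  → PA=0x317FB  (2 entries read)
#1 VA=0x1614AFC (w,kernel):
  L0: frame=0x29 idx=11 entry=0x32007 [P=1 RW=1 US=1 PS=0]
  L1: frame=0x32 idx=20 entry=0x39000 [P=0 RW=0 US=0 PS=0]
  ⇒ fault: PAGE_NOT_PRESENT  — 2 lookups
#2 VA=0x3A0DEF4 (w,user):
  L0: frame=0x29 idx=29 entry=0x34007 [P=1 RW=1 US=1 PS=0]
  L1: frame=0x34 idx=13 entry=0x38005 [P=1 RW=0 US=1 PS=0]
  ⇒ fault: PROTECTION_VIOLATION  — 2 lookups
#3 VA=0x2E003D1 (r,user):
  L0: frame=0x29 idx=23 entry=0x40006 [P=0 RW=1 US=1 PS=0]
  ⇒ fault: PAGE_NOT_PRESENT  — 1 lookups
#4 VA=0x2003E16 (r,user):
  L0: frame=0x29 idx=16 entry=0x39007 [P=1 RW=1 US=1 PS=0]
  L1: frame=0x39 idx=3 entry=0x3D007 [P=1 RW=1 US=1 PS=0]
  → PA=0x3DE16  (2 entries read)
#5 VA=0x3804515 (w,user):
  L0: frame=0x29 idx=28 entry=0x3E007 [P=1 RW=1 US=1 PS=0]
  L1: frame=0x3E idx=4 entry=0x3F007 [P=1 RW=1 US=1 PS=0]
  → PA=0x3F515  (2 entries read)

Access #4 PA: 0x3DE16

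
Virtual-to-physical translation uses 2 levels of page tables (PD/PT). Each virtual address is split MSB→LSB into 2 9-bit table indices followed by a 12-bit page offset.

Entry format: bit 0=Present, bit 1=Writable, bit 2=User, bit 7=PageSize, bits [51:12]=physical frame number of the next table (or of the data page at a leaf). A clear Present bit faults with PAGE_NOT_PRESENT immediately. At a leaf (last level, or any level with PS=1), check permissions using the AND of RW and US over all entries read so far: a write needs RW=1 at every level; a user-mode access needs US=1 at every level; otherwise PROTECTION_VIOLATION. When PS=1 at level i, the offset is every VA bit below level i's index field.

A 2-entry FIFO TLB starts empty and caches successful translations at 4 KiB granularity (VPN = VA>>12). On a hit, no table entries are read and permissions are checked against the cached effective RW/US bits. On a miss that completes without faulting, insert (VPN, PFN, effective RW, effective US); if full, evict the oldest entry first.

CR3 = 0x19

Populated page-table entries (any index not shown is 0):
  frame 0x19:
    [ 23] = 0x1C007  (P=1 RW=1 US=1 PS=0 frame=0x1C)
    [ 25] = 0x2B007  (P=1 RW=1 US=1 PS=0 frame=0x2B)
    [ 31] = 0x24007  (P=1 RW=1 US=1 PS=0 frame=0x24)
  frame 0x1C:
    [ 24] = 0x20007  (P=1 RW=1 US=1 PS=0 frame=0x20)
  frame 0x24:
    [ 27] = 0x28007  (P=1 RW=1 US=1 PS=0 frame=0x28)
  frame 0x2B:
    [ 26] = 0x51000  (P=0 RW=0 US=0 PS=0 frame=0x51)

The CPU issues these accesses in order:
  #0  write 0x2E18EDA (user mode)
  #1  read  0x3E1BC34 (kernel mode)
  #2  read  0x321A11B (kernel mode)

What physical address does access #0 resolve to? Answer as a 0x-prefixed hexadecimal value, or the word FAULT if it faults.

Per-access translation:
#0 VA=0x2E18EDA (w,user):
  [0] read 0x19 idx=23: raw=0x1C007 flags P=1 W=1 U=1 S=0
  [1] read 0x1C idx=24: raw=0x20007 flags P=1 W=1 U=1 S=0
  ⇒ phys 0x20EDA  [2 reads]
#1 VA=0x3E1BC34 (r,kernel):
  [0] read 0x19 idx=31: raw=0x24007 flags P=1 W=1 U=1 S=0
  [1] read 0x24 idx=27: raw=0x28007 flags P=1 W=1 U=1 S=0
  ⇒ phys 0x28C34  [2 reads]
#2 VA=0x321A11B (r,kernel):
  [0] read 0x19 idx=25: raw=0x2B007 flags P=1 W=1 U=1 S=0
  [1] read 0x2B idx=26: raw=0x51000 flags P=0 W=0 U=0 S=0
  ✗ PAGE_NOT_PRESENT  [2 reads]

Access #0 PA: 0x20EDA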